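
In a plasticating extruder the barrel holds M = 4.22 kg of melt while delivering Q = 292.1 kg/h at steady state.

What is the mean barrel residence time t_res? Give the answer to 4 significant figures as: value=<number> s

value=52.01 s

Convert throughput: Q = 292.1 kg/h = 292.1/3600 = 0.0811389 kg/s
t_res = M / Q_s = 4.22 ÷ 0.0811389 = 52.0096 s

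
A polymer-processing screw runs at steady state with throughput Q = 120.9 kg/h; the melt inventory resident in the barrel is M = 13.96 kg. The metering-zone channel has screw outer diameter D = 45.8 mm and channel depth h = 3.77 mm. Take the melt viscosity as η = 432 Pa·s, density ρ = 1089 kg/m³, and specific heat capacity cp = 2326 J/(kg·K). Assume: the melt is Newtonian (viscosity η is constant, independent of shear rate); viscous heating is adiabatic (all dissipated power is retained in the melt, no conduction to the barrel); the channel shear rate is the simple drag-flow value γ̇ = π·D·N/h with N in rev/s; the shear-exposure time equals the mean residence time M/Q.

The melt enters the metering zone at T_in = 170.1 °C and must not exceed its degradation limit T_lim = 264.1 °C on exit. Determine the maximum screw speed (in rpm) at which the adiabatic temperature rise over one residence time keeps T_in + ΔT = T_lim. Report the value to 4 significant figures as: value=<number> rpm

Q_s = Q / 3600 = 120.9 / 3600 = 0.0335833 kg/s
t_res = M / Q_s = 13.96 ÷ 0.0335833 = 415.682 s
D = 45.8 mm = 0.0458 m;  h = 3.77 mm = 0.00377 m
ΔT_a = T_lim − T_in = 264.1 − 170.1 = 94 K
Invert ΔT = ηγ̇²t_res/(ρcp) for γ̇: γ̇_max² = ΔT_a ρ cp / (η t_res) = 94·1089·2326 / (432·415.682) = 1325.93 s⁻²
γ̇_max = √1325.93 = 36.4133 s⁻¹
Solve γ̇ = πDN/h for N: N_max = γ̇_max·h/(π·D) = 36.4133 × 0.00377 / (π × 0.0458) = 0.954083 rev/s = 57.245 rpm

value=57.24 rpm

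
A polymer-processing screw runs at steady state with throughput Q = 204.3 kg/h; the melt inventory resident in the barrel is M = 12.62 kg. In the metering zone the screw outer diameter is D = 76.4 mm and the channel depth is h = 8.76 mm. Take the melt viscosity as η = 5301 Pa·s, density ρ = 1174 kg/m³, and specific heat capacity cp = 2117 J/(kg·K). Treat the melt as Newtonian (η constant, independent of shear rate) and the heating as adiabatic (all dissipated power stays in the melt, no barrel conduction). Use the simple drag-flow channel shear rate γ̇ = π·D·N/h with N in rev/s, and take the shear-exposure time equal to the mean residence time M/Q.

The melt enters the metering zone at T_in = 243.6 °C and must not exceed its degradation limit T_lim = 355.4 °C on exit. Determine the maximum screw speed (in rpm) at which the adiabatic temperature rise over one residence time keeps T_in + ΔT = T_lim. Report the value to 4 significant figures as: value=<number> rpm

Convert throughput: Q = 204.3 kg/h = 204.3/3600 = 0.05675 kg/s
Mean residence time: t_res = M/Q_s = 12.62 kg / 0.05675 kg/s = 222.379 s
D = 76.4 mm = 0.0764 m;  h = 8.76 mm = 0.00876 m
Allowable rise: ΔT_a = T_lim − T_in = 355.4 − 243.6 = 111.8 K
γ̇_max² = ΔT_a·ρ·cp / (η·t_res) = [111.8 × 1174 × 2117] / [5301 × 222.379] = 235.711 s⁻²
γ̇_max = sqrt(235.711) = 15.3529 s⁻¹
N_max = γ̇_max·h / (π·D) = 15.3529 · 0.00876 / (π · 0.0764) = 0.560339 rev/s = 33.6203 rpm

value=33.62 rpm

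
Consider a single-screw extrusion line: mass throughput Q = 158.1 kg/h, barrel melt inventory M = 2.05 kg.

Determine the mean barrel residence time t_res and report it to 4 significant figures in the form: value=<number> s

Convert throughput: Q = 158.1 kg/h = 158.1/3600 = 0.0439167 kg/s
t_res = M / Q_s = 2.05 ÷ 0.0439167 = 46.6793 s

value=46.68 s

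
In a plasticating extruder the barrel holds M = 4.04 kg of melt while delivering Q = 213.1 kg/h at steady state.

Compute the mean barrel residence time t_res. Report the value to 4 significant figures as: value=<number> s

Convert throughput: Q = 213.1 kg/h = 213.1/3600 = 0.0591944 kg/s
Mean residence time: t_res = M/Q_s = 4.04 kg / 0.0591944 kg/s = 68.2496 s

value=68.25 s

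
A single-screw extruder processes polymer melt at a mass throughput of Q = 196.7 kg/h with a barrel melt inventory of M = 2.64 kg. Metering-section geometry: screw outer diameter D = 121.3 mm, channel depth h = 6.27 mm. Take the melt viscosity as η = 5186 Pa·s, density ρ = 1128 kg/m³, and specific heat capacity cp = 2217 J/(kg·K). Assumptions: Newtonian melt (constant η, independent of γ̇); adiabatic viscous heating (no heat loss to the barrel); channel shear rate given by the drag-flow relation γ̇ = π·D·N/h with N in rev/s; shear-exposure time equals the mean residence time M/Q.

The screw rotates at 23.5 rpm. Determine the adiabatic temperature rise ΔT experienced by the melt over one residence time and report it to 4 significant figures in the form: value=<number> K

value=56.78 K

Q_s = Q / 3600 = 196.7 / 3600 = 0.0546389 kg/s
t_res = M / Q_s = 2.64 ÷ 0.0546389 = 48.3172 s
Geometry in metres: D = 121.3 mm → 0.1213 m, h = 6.27 mm → 0.00627 m; screw speed N = 23.5 rpm = 0.391667 rev/s
γ̇ = π D N / h = (π)(0.1213)(0.391667) / 0.00627 = 23.8045 s⁻¹
Adiabatic rise: ΔT = η γ̇² t_res / (ρ cp) = 5186·(23.8045)²·48.3172 / (1128·2217) = 56.7779 K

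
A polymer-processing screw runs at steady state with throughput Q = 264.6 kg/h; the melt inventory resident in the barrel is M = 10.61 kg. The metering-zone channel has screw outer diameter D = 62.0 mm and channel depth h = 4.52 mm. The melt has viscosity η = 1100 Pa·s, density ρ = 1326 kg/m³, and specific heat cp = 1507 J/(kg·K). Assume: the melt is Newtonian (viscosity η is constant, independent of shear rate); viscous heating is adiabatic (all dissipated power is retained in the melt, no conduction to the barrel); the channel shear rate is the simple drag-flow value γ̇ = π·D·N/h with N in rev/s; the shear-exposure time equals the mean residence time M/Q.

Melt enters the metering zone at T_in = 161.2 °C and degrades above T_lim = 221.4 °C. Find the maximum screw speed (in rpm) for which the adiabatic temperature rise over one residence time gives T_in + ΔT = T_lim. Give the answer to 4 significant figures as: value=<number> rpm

value=38.32 rpm

Q_s = Q / 3600 = 264.6 / 3600 = 0.0735 kg/s
Mean residence time: t_res = M/Q_s = 10.61 kg / 0.0735 kg/s = 144.354 s
D = 62.0 mm = 0.062 m;  h = 4.52 mm = 0.00452 m
ΔT_a = T_lim − T_in = 221.4 °C − 161.2 °C = 60.2 K
γ̇_max² = ΔT_a·ρ·cp/(η·t_res) = 60.2·1326·1507/(1100·144.354) = 757.587 s⁻²
Take the square root: γ̇_max = √(757.587) = 27.5243 s⁻¹
N_max = γ̇_max·h / (π·D) = 27.5243 · 0.00452 / (π · 0.062) = 0.638724 rev/s = 38.3234 rpm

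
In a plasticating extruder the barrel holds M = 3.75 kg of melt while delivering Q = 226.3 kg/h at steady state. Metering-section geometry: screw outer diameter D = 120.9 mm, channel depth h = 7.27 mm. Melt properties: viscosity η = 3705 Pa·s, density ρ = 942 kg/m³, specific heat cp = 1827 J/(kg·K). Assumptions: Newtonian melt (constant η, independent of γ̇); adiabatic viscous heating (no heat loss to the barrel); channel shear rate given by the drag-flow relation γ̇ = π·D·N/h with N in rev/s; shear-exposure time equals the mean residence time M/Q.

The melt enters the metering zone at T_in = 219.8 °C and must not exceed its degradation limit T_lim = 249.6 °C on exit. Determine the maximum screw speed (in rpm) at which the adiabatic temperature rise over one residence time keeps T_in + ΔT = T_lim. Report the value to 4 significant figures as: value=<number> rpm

value=17.49 rpm

Convert throughput: Q = 226.3 kg/h = 226.3/3600 = 0.0628611 kg/s
t_res = M / Q_s = 3.75 / 0.0628611 = 59.6553 s
Convert to metres: D = 0.1209 m, h = 0.00727 m
ΔT_a = T_lim − T_in = 249.6 − 219.8 = 29.8 K
γ̇_max² = ΔT_a·ρ·cp/(η·t_res) = 29.8·942·1827/(3705·59.6553) = 232.043 s⁻²
γ̇_max = √232.043 = 15.233 s⁻¹
Solve γ̇ = πDN/h for N: N_max = γ̇_max·h/(π·D) = 15.233 × 0.00727 / (π × 0.1209) = 0.29157 rev/s = 17.4942 rpm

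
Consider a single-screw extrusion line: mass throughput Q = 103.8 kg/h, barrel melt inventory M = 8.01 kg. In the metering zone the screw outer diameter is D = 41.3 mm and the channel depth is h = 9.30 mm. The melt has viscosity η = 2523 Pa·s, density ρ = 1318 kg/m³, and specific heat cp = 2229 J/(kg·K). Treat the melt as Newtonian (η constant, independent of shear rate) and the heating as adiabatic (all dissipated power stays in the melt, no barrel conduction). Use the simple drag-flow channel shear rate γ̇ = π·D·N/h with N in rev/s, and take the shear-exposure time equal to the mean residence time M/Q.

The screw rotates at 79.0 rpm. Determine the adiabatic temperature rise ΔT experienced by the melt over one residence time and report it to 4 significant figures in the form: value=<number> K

value=80.50 K

Throughput in SI: Q_s = 103.8 kg/h ÷ 3600 s/h = 0.0288333 kg/s
Mean residence time: t_res = M/Q_s = 8.01 kg / 0.0288333 kg/s = 277.803 s
D = 41.3 mm = 0.0413 m;  h = 9.30 mm = 0.0093 m;  N = 79.0 rpm / 60 = 1.31667 rev/s
γ̇ = π·D·N / h = π · 0.0413 · 1.31667 / 0.0093 = 18.3693 s⁻¹
ΔT = η·γ̇²·t_res/(ρ·cp) = [2523 × 18.3693² × 277.803] / [1318 × 2229] = 80.5036 K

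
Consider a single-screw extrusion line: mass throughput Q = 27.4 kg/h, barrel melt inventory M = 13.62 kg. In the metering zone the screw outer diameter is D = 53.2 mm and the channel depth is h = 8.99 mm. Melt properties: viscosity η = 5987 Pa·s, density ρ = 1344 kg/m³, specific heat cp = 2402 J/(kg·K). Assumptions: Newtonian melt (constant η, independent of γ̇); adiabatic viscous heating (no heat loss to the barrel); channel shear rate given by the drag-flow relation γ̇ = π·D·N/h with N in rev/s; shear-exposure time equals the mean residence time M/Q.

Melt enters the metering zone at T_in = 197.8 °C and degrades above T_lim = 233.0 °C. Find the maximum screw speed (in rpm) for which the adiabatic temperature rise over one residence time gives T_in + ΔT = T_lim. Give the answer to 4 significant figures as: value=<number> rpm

Q_s = Q / 3600 = 27.4 / 3600 = 0.00761111 kg/s
t_res = M / Q_s = 13.62 / 0.00761111 = 1789.49 s
D = 53.2 mm = 0.0532 m;  h = 8.99 mm = 0.00899 m
ΔT_a = T_lim − T_in = 233.0 °C − 197.8 °C = 35.2 K
γ̇_max² = ΔT_a·ρ·cp/(η·t_res) = 35.2·1344·2402/(5987·1789.49) = 10.6066 s⁻²
γ̇_max = √10.6066 = 3.25678 s⁻¹
Solve γ̇ = πDN/h for N: N_max = γ̇_max·h/(π·D) = 3.25678 × 0.00899 / (π × 0.0532) = 0.175181 rev/s = 10.5108 rpm

value=10.51 rpm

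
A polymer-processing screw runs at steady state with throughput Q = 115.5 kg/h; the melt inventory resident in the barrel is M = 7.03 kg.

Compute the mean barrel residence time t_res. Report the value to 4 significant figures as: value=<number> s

Throughput in SI: Q_s = 115.5 kg/h ÷ 3600 s/h = 0.0320833 kg/s
t_res = M / Q_s = 7.03 ÷ 0.0320833 = 219.117 s

value=219.1 s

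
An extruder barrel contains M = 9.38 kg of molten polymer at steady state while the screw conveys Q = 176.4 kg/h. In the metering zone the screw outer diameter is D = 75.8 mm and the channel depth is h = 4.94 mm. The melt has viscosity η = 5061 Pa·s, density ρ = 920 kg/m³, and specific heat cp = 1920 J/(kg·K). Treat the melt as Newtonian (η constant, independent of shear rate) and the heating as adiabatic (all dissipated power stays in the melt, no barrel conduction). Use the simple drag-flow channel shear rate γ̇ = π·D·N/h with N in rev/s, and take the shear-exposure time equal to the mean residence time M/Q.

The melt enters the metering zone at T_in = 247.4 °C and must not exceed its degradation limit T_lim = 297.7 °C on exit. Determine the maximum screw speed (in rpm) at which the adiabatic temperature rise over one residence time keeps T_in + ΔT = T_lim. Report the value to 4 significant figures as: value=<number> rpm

value=11.92 rpm

Convert throughput: Q = 176.4 kg/h = 176.4/3600 = 0.049 kg/s
t_res = M / Q_s = 9.38 ÷ 0.049 = 191.429 s
Geometry in SI: D = 75.8 mm → 0.0758 m, h = 4.94 mm → 0.00494 m
ΔT_a = T_lim − T_in = 297.7 − 247.4 = 50.3 K
γ̇_max² = ΔT_a·ρ·cp/(η·t_res) = 50.3·920·1920/(5061·191.429) = 91.7094 s⁻²
γ̇_max = √91.7094 = 9.5765 s⁻¹
Solve γ̇ = πDN/h for N: N_max = γ̇_max·h/(π·D) = 9.5765 × 0.00494 / (π × 0.0758) = 0.198662 rev/s = 11.9197 rpm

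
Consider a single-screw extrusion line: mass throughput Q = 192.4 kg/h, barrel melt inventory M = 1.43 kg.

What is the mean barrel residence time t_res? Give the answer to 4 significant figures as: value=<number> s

value=26.76 s

Throughput in SI: Q_s = 192.4 kg/h ÷ 3600 s/h = 0.0534444 kg/s
Mean residence time: t_res = M/Q_s = 1.43 kg / 0.0534444 kg/s = 26.7568 s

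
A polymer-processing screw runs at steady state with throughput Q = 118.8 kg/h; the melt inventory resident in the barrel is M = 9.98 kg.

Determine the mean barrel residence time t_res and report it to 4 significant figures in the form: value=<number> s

value=302.4 s

Throughput in SI: Q_s = 118.8 kg/h ÷ 3600 s/h = 0.033 kg/s
t_res = M / Q_s = 9.98 / 0.033 = 302.424 s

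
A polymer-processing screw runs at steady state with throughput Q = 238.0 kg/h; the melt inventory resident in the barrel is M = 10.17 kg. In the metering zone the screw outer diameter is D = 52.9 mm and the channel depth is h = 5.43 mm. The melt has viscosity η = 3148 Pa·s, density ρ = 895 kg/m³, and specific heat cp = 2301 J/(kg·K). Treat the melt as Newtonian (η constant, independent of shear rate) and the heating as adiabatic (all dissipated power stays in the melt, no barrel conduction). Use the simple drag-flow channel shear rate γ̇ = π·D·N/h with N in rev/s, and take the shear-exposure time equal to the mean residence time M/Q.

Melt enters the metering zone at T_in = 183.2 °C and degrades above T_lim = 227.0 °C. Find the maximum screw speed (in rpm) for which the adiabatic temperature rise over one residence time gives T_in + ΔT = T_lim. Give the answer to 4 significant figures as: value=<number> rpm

value=26.76 rpm

Throughput in SI: Q_s = 238.0 kg/h ÷ 3600 s/h = 0.0661111 kg/s
t_res = M / Q_s = 10.17 / 0.0661111 = 153.832 s
Convert to metres: D = 0.0529 m, h = 0.00543 m
ΔT_a = T_lim − T_in = 227.0 − 183.2 = 43.8 K
γ̇_max² = ΔT_a·ρ·cp/(η·t_res) = 43.8·895·2301/(3148·153.832) = 186.266 s⁻²
γ̇_max = √186.266 = 13.6479 s⁻¹
Solve γ̇ = πDN/h for N: N_max = γ̇_max·h/(π·D) = 13.6479 × 0.00543 / (π × 0.0529) = 0.445924 rev/s = 26.7554 rpm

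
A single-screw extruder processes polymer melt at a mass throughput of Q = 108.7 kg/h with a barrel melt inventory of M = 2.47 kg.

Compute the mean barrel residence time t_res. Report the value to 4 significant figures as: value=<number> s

Convert throughput: Q = 108.7 kg/h = 108.7/3600 = 0.0301944 kg/s
t_res = M / Q_s = 2.47 ÷ 0.0301944 = 81.8031 s

value=81.80 s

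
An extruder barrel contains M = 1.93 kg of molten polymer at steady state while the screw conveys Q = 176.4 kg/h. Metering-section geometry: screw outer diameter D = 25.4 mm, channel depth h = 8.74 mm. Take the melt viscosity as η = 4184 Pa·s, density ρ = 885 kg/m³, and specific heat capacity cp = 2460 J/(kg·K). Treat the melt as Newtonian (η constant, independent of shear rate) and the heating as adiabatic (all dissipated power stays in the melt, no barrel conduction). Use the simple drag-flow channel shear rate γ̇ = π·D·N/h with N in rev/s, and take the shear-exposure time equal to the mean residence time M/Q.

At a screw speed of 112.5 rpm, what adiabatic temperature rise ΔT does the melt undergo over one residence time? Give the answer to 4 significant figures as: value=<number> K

value=22.18 K

Convert throughput: Q = 176.4 kg/h = 176.4/3600 = 0.049 kg/s
Mean residence time: t_res = M/Q_s = 1.93 kg / 0.049 kg/s = 39.3878 s
Geometry in metres: D = 25.4 mm → 0.0254 m, h = 8.74 mm → 0.00874 m; screw speed N = 112.5 rpm = 1.875 rev/s
γ̇ = π D N / h = (π)(0.0254)(1.875) / 0.00874 = 17.1188 s⁻¹
Adiabatic rise: ΔT = η γ̇² t_res / (ρ cp) = 4184·(17.1188)²·39.3878 / (885·2460) = 22.1831 K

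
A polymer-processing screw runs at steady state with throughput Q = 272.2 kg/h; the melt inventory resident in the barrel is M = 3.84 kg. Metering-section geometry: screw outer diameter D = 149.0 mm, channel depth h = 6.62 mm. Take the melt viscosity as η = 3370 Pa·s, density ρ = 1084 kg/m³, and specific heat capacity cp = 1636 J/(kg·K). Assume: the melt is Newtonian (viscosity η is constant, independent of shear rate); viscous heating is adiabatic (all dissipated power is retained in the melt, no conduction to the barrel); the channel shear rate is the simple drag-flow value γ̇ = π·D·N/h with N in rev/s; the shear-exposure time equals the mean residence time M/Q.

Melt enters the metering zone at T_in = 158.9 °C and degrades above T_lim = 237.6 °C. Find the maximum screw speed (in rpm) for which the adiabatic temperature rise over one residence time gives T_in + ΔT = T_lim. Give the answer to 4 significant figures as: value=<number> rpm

value=24.23 rpm

Throughput in SI: Q_s = 272.2 kg/h ÷ 3600 s/h = 0.0756111 kg/s
Mean residence time: t_res = M/Q_s = 3.84 kg / 0.0756111 kg/s = 50.7862 s
D = 149.0 mm = 0.149 m;  h = 6.62 mm = 0.00662 m
ΔT_a = T_lim − T_in = 237.6 − 158.9 = 78.7 K
Invert ΔT = ηγ̇²t_res/(ρcp) for γ̇: γ̇_max² = ΔT_a ρ cp / (η t_res) = 78.7·1084·1636 / (3370·50.7862) = 815.477 s⁻²
γ̇_max = √815.477 = 28.5566 s⁻¹
Solve γ̇ = πDN/h for N: N_max = γ̇_max·h/(π·D) = 28.5566 × 0.00662 / (π × 0.149) = 0.403857 rev/s = 24.2314 rpm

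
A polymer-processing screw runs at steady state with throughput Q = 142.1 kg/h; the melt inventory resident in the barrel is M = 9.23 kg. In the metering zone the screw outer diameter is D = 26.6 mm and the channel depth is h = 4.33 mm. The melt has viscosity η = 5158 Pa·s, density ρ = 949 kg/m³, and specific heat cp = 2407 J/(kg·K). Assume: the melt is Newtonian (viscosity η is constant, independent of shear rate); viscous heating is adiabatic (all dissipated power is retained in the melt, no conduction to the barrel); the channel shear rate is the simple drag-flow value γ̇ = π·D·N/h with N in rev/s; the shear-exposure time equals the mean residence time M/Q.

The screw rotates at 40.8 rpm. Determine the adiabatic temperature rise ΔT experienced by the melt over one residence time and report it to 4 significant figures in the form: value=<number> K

Q_s = Q / 3600 = 142.1 / 3600 = 0.0394722 kg/s
Mean residence time: t_res = M/Q_s = 9.23 kg / 0.0394722 kg/s = 233.835 s
Convert to SI: D = 0.0266 m, h = 0.00433 m, N = 40.8/60 = 0.68 rev/s
Shear rate: γ̇ = πDN/h = π·0.0266·0.68/0.00433 = 13.1236 s⁻¹
Adiabatic rise: ΔT = η γ̇² t_res / (ρ cp) = 5158·(13.1236)²·233.835 / (949·2407) = 90.9398 K

value=90.94 K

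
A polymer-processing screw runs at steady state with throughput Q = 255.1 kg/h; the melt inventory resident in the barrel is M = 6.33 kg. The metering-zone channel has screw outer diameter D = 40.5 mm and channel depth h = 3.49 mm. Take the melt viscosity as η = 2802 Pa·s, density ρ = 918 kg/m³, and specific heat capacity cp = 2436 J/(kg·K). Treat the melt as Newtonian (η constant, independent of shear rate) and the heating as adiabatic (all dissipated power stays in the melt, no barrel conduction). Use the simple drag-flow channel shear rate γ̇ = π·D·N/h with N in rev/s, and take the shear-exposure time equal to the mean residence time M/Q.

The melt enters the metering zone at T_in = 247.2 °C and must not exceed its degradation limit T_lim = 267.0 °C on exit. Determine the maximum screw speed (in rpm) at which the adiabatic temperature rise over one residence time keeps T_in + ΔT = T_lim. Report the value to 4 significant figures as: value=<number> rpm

value=21.89 rpm

Throughput in SI: Q_s = 255.1 kg/h ÷ 3600 s/h = 0.0708611 kg/s
Mean residence time: t_res = M/Q_s = 6.33 kg / 0.0708611 kg/s = 89.3297 s
Convert to metres: D = 0.0405 m, h = 0.00349 m
ΔT_a = T_lim − T_in = 267.0 − 247.2 = 19.8 K
γ̇_max² = ΔT_a·ρ·cp/(η·t_res) = 19.8·918·2436/(2802·89.3297) = 176.897 s⁻²
γ̇_max = sqrt(176.897) = 13.3003 s⁻¹
N_max = γ̇_max h / (πD) = 13.3003·0.00349/(π·0.0405) = 0.364822 rev/s → ×60 = 21.8893 rpm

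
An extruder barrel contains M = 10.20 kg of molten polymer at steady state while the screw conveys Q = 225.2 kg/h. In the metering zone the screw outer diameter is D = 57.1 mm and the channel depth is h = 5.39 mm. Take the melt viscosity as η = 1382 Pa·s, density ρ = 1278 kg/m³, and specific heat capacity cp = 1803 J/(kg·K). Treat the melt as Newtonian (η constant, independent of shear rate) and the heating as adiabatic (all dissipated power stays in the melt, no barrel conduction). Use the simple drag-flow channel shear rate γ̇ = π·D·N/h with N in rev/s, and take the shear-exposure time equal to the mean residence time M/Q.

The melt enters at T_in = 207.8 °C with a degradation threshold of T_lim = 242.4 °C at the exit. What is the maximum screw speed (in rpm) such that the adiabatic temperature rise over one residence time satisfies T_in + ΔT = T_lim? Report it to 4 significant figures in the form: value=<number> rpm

Convert throughput: Q = 225.2 kg/h = 225.2/3600 = 0.0625556 kg/s
t_res = M / Q_s = 10.20 ÷ 0.0625556 = 163.055 s
Geometry in SI: D = 57.1 mm → 0.0571 m, h = 5.39 mm → 0.00539 m
Allowable rise: ΔT_a = T_lim − T_in = 242.4 − 207.8 = 34.6 K
γ̇_max² = ΔT_a·ρ·cp/(η·t_res) = 34.6·1278·1803/(1382·163.055) = 353.802 s⁻²
Take the square root: γ̇_max = √(353.802) = 18.8096 s⁻¹
N_max = γ̇_max h / (πD) = 18.8096·0.00539/(π·0.0571) = 0.565175 rev/s → ×60 = 33.9105 rpm

value=33.91 rpm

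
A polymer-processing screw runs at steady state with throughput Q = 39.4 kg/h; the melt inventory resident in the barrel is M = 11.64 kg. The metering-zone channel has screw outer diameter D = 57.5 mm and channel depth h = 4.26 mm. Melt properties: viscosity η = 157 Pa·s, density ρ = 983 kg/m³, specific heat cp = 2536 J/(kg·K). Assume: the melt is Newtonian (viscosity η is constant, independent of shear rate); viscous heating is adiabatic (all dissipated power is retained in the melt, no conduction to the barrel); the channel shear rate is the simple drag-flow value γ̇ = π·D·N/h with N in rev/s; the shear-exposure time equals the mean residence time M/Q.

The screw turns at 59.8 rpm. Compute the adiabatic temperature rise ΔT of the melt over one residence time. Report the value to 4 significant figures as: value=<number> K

value=119.6 K

Convert throughput: Q = 39.4 kg/h = 39.4/3600 = 0.0109444 kg/s
t_res = M / Q_s = 11.64 / 0.0109444 = 1063.55 s
Convert to SI: D = 0.0575 m, h = 0.00426 m, N = 59.8/60 = 0.996667 rev/s
γ̇ = π·D·N / h = π · 0.0575 · 0.996667 / 0.00426 = 42.2628 s⁻¹
ΔT = η·γ̇²·t_res/(ρ·cp) = [157 × 42.2628² × 1063.55] / [983 × 2536] = 119.639 K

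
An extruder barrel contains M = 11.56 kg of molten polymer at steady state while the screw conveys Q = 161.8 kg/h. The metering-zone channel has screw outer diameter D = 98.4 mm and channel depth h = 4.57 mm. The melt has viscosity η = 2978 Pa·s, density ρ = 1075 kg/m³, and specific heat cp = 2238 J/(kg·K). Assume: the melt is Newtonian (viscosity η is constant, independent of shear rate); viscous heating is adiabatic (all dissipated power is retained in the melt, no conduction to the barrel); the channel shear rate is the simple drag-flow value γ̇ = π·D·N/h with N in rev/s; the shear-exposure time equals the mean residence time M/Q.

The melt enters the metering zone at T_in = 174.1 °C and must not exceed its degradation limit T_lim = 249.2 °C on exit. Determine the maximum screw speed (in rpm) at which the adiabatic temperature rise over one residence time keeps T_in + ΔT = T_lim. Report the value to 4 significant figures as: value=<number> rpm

Q_s = Q / 3600 = 161.8 / 3600 = 0.0449444 kg/s
t_res = M / Q_s = 11.56 ÷ 0.0449444 = 257.206 s
Geometry in SI: D = 98.4 mm → 0.0984 m, h = 4.57 mm → 0.00457 m
ΔT_a = T_lim − T_in = 249.2 − 174.1 = 75.1 K
γ̇_max² = ΔT_a·ρ·cp / (η·t_res) = [75.1 × 1075 × 2238] / [2978 × 257.206] = 235.886 s⁻²
γ̇_max = sqrt(235.886) = 15.3586 s⁻¹
N_max = γ̇_max·h / (π·D) = 15.3586 · 0.00457 / (π · 0.0984) = 0.22705 rev/s = 13.623 rpm

value=13.62 rpm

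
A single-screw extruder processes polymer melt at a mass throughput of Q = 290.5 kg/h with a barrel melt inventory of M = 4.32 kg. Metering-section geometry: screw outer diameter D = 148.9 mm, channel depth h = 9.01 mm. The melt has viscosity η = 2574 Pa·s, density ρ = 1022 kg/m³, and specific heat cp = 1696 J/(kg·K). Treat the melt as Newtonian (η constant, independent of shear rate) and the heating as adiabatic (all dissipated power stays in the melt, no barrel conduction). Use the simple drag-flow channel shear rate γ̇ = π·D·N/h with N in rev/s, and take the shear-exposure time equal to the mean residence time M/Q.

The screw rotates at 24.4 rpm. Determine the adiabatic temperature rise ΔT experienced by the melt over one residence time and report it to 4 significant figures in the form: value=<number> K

Throughput in SI: Q_s = 290.5 kg/h ÷ 3600 s/h = 0.0806944 kg/s
t_res = M / Q_s = 4.32 ÷ 0.0806944 = 53.5353 s
D = 148.9 mm = 0.1489 m;  h = 9.01 mm = 0.00901 m;  N = 24.4 rpm / 60 = 0.406667 rev/s
Shear rate: γ̇ = πDN/h = π·0.1489·0.406667/0.00901 = 21.1134 s⁻¹
ΔT = η·γ̇²·t_res / (ρ·cp) = 2574 · (21.1134)² · 53.5353 / (1022 · 1696) = 35.4396 K

value=35.44 K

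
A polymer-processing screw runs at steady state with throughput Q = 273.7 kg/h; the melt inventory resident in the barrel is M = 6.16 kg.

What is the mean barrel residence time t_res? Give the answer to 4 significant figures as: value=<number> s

Q_s = Q / 3600 = 273.7 / 3600 = 0.0760278 kg/s
t_res = M / Q_s = 6.16 / 0.0760278 = 81.023 s

value=81.02 s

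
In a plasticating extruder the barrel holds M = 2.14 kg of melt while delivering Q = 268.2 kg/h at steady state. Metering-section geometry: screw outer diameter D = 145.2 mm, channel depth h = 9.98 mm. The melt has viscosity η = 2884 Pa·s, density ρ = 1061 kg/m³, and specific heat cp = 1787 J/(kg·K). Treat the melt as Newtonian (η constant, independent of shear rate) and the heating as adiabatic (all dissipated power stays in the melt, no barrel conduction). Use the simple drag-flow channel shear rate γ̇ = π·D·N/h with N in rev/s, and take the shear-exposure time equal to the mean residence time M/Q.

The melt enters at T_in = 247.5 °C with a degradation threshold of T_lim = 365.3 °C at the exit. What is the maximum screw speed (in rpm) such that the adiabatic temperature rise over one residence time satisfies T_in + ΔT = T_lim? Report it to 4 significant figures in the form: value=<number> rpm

value=68.16 rpm

Q_s = Q / 3600 = 268.2 / 3600 = 0.0745 kg/s
t_res = M / Q_s = 2.14 ÷ 0.0745 = 28.7248 s
Geometry in SI: D = 145.2 mm → 0.1452 m, h = 9.98 mm → 0.00998 m
ΔT_a = T_lim − T_in = 365.3 °C − 247.5 °C = 117.8 K
γ̇_max² = ΔT_a·ρ·cp/(η·t_res) = 117.8·1061·1787/(2884·28.7248) = 2696.08 s⁻²
Take the square root: γ̇_max = √(2696.08) = 51.9238 s⁻¹
Solve γ̇ = πDN/h for N: N_max = γ̇_max·h/(π·D) = 51.9238 × 0.00998 / (π × 0.1452) = 1.13601 rev/s = 68.1603 rpm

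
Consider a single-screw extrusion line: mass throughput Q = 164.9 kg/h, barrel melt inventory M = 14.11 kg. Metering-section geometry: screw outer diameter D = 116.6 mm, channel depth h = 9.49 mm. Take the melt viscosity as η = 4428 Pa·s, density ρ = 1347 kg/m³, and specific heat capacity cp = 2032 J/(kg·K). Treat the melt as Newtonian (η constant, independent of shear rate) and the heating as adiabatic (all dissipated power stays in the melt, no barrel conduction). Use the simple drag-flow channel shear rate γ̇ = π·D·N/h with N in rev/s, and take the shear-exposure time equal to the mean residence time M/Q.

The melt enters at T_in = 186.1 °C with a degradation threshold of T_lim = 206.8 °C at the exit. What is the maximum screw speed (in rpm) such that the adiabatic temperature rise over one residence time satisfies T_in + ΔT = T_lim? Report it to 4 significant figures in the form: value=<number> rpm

Convert throughput: Q = 164.9 kg/h = 164.9/3600 = 0.0458056 kg/s
t_res = M / Q_s = 14.11 ÷ 0.0458056 = 308.041 s
Geometry in SI: D = 116.6 mm → 0.1166 m, h = 9.49 mm → 0.00949 m
ΔT_a = T_lim − T_in = 206.8 − 186.1 = 20.7 K
Invert ΔT = ηγ̇²t_res/(ρcp) for γ̇: γ̇_max² = ΔT_a ρ cp / (η t_res) = 20.7·1347·2032 / (4428·308.041) = 41.538 s⁻²
γ̇_max = √41.538 = 6.445 s⁻¹
Solve γ̇ = πDN/h for N: N_max = γ̇_max·h/(π·D) = 6.445 × 0.00949 / (π × 0.1166) = 0.166971 rev/s = 10.0182 rpm

value=10.02 rpm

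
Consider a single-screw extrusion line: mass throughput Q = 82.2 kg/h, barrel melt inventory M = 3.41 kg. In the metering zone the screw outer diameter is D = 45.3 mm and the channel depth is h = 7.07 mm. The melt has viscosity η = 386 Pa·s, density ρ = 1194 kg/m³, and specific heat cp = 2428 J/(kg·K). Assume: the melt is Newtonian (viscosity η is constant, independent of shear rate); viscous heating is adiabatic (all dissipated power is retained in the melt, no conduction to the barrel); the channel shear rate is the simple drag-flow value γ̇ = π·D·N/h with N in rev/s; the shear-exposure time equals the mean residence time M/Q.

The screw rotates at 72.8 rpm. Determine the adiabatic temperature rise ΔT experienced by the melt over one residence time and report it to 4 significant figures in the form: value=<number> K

Throughput in SI: Q_s = 82.2 kg/h ÷ 3600 s/h = 0.0228333 kg/s
t_res = M / Q_s = 3.41 / 0.0228333 = 149.343 s
Convert to SI: D = 0.0453 m, h = 0.00707 m, N = 72.8/60 = 1.21333 rev/s
γ̇ = π·D·N / h = π · 0.0453 · 1.21333 / 0.00707 = 24.4236 s⁻¹
ΔT = η·γ̇²·t_res / (ρ·cp) = 386 · (24.4236)² · 149.343 / (1194 · 2428) = 11.8614 K

value=11.86 K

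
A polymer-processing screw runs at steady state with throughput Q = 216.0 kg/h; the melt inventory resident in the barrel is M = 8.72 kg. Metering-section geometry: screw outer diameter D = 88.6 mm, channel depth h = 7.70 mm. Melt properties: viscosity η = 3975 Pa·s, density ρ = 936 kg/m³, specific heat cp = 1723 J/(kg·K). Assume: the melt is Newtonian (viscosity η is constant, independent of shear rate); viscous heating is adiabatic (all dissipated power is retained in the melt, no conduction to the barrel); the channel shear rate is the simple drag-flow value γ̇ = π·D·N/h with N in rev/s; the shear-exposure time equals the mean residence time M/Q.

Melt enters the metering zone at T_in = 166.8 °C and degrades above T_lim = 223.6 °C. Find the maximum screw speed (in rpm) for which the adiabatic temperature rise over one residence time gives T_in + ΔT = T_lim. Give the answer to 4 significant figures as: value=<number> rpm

Throughput in SI: Q_s = 216.0 kg/h ÷ 3600 s/h = 0.06 kg/s
t_res = M / Q_s = 8.72 ÷ 0.06 = 145.333 s
Convert to metres: D = 0.0886 m, h = 0.0077 m
ΔT_a = T_lim − T_in = 223.6 − 166.8 = 56.8 K
γ̇_max² = ΔT_a·ρ·cp / (η·t_res) = [56.8 × 936 × 1723] / [3975 × 145.333] = 158.565 s⁻²
γ̇_max = sqrt(158.565) = 12.5923 s⁻¹
N_max = γ̇_max·h / (π·D) = 12.5923 · 0.0077 / (π · 0.0886) = 0.348346 rev/s = 20.9008 rpm

value=20.90 rpm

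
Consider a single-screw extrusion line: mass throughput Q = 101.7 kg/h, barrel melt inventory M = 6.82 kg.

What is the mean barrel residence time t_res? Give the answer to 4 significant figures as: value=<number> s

value=241.4 s

Convert throughput: Q = 101.7 kg/h = 101.7/3600 = 0.02825 kg/s
Mean residence time: t_res = M/Q_s = 6.82 kg / 0.02825 kg/s = 241.416 s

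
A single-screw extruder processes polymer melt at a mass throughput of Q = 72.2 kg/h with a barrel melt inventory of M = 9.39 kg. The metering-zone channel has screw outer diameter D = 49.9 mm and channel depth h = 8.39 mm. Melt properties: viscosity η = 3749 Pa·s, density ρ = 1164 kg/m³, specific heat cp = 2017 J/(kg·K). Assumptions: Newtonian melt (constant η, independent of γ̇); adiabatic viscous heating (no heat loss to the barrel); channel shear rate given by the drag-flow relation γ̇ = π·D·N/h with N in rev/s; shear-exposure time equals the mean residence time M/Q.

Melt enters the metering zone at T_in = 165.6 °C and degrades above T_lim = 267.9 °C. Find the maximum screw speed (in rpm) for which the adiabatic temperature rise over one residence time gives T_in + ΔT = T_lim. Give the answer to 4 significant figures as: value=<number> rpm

Throughput in SI: Q_s = 72.2 kg/h ÷ 3600 s/h = 0.0200556 kg/s
Mean residence time: t_res = M/Q_s = 9.39 kg / 0.0200556 kg/s = 468.199 s
Geometry in SI: D = 49.9 mm → 0.0499 m, h = 8.39 mm → 0.00839 m
ΔT_a = T_lim − T_in = 267.9 °C − 165.6 °C = 102.3 K
Invert ΔT = ηγ̇²t_res/(ρcp) for γ̇: γ̇_max² = ΔT_a ρ cp / (η t_res) = 102.3·1164·2017 / (3749·468.199) = 136.832 s⁻²
γ̇_max = sqrt(136.832) = 11.6975 s⁻¹
N_max = γ̇_max·h / (π·D) = 11.6975 · 0.00839 / (π · 0.0499) = 0.626045 rev/s = 37.5627 rpm

value=37.56 rpm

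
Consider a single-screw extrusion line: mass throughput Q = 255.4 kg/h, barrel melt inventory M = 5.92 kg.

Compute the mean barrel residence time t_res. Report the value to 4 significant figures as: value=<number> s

value=83.45 s

Throughput in SI: Q_s = 255.4 kg/h ÷ 3600 s/h = 0.0709444 kg/s
Mean residence time: t_res = M/Q_s = 5.92 kg / 0.0709444 kg/s = 83.4456 s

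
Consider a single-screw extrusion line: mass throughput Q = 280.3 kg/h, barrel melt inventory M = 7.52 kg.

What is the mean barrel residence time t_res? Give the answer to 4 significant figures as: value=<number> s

Convert throughput: Q = 280.3 kg/h = 280.3/3600 = 0.0778611 kg/s
t_res = M / Q_s = 7.52 ÷ 0.0778611 = 96.5822 s

value=96.58 s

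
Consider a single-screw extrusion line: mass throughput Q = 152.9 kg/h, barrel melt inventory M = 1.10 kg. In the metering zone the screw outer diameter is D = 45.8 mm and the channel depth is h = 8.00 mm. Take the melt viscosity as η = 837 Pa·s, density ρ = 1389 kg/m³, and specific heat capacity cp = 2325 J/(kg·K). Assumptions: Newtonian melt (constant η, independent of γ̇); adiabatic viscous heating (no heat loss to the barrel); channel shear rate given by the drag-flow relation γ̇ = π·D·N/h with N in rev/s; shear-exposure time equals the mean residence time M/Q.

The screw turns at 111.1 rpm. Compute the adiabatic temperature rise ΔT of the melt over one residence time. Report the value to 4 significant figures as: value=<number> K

Throughput in SI: Q_s = 152.9 kg/h ÷ 3600 s/h = 0.0424722 kg/s
t_res = M / Q_s = 1.10 ÷ 0.0424722 = 25.8993 s
Convert to SI: D = 0.0458 m, h = 0.008 m, N = 111.1/60 = 1.85167 rev/s
Shear rate: γ̇ = πDN/h = π·0.0458·1.85167/0.008 = 33.3034 s⁻¹
Adiabatic rise: ΔT = η γ̇² t_res / (ρ cp) = 837·(33.3034)²·25.8993 / (1389·2325) = 7.44499 K

value=7.445 K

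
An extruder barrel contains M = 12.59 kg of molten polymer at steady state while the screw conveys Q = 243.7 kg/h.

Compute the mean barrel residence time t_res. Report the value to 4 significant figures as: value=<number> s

value=186.0 s

Throughput in SI: Q_s = 243.7 kg/h ÷ 3600 s/h = 0.0676944 kg/s
Mean residence time: t_res = M/Q_s = 12.59 kg / 0.0676944 kg/s = 185.983 s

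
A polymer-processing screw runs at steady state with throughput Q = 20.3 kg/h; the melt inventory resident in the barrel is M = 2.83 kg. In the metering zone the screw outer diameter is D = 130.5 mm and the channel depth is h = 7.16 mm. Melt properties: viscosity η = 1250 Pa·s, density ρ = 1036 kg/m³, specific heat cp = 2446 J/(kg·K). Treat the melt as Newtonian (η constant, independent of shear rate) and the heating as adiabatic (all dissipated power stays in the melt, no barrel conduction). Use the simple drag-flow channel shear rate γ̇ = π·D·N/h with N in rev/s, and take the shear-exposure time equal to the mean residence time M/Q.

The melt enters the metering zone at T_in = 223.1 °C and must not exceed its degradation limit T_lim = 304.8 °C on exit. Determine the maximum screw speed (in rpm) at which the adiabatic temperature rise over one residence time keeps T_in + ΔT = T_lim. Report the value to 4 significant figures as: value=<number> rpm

value=19.04 rpm

Convert throughput: Q = 20.3 kg/h = 20.3/3600 = 0.00563889 kg/s
t_res = M / Q_s = 2.83 / 0.00563889 = 501.872 s
Geometry in SI: D = 130.5 mm → 0.1305 m, h = 7.16 mm → 0.00716 m
Allowable rise: ΔT_a = T_lim − T_in = 304.8 − 223.1 = 81.7 K
γ̇_max² = ΔT_a·ρ·cp/(η·t_res) = 81.7·1036·2446/(1250·501.872) = 330.016 s⁻²
Take the square root: γ̇_max = √(330.016) = 18.1663 s⁻¹
Solve γ̇ = πDN/h for N: N_max = γ̇_max·h/(π·D) = 18.1663 × 0.00716 / (π × 0.1305) = 0.317264 rev/s = 19.0358 rpm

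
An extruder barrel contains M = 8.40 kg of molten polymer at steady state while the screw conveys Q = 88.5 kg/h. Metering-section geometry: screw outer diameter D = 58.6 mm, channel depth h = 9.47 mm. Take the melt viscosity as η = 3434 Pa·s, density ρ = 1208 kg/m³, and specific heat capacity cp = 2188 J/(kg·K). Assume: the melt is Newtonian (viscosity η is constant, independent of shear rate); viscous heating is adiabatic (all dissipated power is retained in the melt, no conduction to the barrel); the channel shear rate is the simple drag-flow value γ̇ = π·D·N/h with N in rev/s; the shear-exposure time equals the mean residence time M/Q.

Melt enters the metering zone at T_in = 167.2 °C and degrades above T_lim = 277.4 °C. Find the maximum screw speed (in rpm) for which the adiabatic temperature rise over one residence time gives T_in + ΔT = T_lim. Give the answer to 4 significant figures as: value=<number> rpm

Throughput in SI: Q_s = 88.5 kg/h ÷ 3600 s/h = 0.0245833 kg/s
Mean residence time: t_res = M/Q_s = 8.40 kg / 0.0245833 kg/s = 341.695 s
Geometry in SI: D = 58.6 mm → 0.0586 m, h = 9.47 mm → 0.00947 m
Allowable rise: ΔT_a = T_lim − T_in = 277.4 − 167.2 = 110.2 K
Invert ΔT = ηγ̇²t_res/(ρcp) for γ̇: γ̇_max² = ΔT_a ρ cp / (η t_res) = 110.2·1208·2188 / (3434·341.695) = 248.232 s⁻²
Take the square root: γ̇_max = √(248.232) = 15.7554 s⁻¹
N_max = γ̇_max·h / (π·D) = 15.7554 · 0.00947 / (π · 0.0586) = 0.810459 rev/s = 48.6275 rpm

value=48.63 rpm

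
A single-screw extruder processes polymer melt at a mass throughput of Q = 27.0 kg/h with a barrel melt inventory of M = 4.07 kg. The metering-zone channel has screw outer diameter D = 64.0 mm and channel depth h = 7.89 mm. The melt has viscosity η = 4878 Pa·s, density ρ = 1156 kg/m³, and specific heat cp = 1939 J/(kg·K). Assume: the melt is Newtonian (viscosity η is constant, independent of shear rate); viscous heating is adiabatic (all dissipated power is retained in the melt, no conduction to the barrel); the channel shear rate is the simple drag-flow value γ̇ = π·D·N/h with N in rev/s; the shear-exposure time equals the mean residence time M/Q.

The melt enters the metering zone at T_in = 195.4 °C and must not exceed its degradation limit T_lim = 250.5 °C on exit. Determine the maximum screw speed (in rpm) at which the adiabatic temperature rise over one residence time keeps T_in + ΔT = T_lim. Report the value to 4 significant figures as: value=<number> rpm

value=16.08 rpm

Throughput in SI: Q_s = 27.0 kg/h ÷ 3600 s/h = 0.0075 kg/s
t_res = M / Q_s = 4.07 ÷ 0.0075 = 542.667 s
Geometry in SI: D = 64.0 mm → 0.064 m, h = 7.89 mm → 0.00789 m
ΔT_a = T_lim − T_in = 250.5 − 195.4 = 55.1 K
γ̇_max² = ΔT_a·ρ·cp / (η·t_res) = [55.1 × 1156 × 1939] / [4878 × 542.667] = 46.6565 s⁻²
Take the square root: γ̇_max = √(46.6565) = 6.83056 s⁻¹
N_max = γ̇_max h / (πD) = 6.83056·0.00789/(π·0.064) = 0.268042 rev/s → ×60 = 16.0825 rpm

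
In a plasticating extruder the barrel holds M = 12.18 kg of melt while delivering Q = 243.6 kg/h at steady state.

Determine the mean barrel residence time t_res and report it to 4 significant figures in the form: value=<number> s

value=180.0 s

Q_s = Q / 3600 = 243.6 / 3600 = 0.0676667 kg/s
t_res = M / Q_s = 12.18 / 0.0676667 = 180 s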